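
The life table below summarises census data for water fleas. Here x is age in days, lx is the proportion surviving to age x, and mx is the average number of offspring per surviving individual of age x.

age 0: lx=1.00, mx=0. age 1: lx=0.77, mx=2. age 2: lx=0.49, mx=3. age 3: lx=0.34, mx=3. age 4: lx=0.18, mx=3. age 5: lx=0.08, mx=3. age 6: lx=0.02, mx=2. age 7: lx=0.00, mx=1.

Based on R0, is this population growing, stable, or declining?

R0 = Σ lx·mx = 0 + 1.54 + 1.47 + 1.02 + 0.54 + 0.24 + 0.04 + 0 = 4.85
R0 > 1, so the population is growing.

growing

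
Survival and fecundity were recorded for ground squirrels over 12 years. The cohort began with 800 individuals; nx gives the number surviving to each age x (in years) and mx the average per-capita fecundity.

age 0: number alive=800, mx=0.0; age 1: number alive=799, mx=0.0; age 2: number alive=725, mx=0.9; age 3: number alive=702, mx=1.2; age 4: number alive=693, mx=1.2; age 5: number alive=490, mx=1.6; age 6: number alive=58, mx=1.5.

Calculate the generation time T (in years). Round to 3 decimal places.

3.628

lx = nx/n0 = nx/800: 1, 0.99875, 0.90625, 0.8775, 0.86625, 0.6125, 0.0725
lx·mx: 0, 0, 0.815625, 1.053, 1.0395, 0.98, 0.10875 → R0 = 3.996875
x·lx·mx: 0, 0, 1.63125, 3.159, 4.158, 4.9, 0.6525 → Σ = 14.50075
T = 14.50075 / 3.996875 = 3.628022… → 3.628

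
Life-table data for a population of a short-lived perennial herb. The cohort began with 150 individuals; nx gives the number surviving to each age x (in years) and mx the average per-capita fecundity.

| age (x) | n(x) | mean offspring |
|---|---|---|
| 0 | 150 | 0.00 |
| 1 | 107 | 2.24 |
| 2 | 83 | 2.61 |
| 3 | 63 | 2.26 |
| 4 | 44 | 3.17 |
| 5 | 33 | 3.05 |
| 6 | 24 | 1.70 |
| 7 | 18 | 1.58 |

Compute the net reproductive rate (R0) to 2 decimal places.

lx = nx/n0 = nx/150: 1, 0.71333…, 0.55333…, 0.42, 0.29333…, 0.22, 0.16, 0.12
lx·mx by age: 0, 1.597867…, 1.4442…, 0.9492, 0.929867…, 0.671, 0.272, 0.1896
R0 = Σ lx·mx = 6.053733… → 6.05

6.05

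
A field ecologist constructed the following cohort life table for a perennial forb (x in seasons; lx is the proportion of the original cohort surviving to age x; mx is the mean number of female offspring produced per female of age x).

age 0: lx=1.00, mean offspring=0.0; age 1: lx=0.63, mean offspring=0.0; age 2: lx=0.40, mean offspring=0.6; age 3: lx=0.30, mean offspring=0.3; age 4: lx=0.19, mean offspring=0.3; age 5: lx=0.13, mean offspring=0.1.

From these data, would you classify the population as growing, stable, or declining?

R0 = Σ lx·mx = 0 + 0 + 0.24 + 0.09 + 0.057 + 0.013 = 0.4
R0 < 1, so the population is declining.

declining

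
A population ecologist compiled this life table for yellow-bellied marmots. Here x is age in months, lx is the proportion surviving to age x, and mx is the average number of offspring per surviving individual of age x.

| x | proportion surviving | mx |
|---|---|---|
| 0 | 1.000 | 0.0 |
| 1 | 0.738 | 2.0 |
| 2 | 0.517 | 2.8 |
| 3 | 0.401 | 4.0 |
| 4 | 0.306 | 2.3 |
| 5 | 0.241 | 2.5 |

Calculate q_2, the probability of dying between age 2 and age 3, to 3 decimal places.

0.224

q_2 = (l_2 − l_3) / l_2 = (0.517 − 0.401) / 0.517
     = 0.116 / 0.517 = 0.224371… → 0.224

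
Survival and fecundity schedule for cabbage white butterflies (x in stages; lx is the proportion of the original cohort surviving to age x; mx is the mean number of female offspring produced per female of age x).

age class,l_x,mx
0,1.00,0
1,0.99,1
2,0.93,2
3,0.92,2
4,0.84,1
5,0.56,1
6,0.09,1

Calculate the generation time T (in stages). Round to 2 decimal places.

2.74

lx·mx: 0, 0.99, 1.86, 1.84, 0.84, 0.56, 0.09 → R0 = 6.18
x·lx·mx: 0, 0.99, 3.72, 5.52, 3.36, 2.8, 0.54 → Σ = 16.93
T = 16.93 / 6.18 = 2.739482… → 2.74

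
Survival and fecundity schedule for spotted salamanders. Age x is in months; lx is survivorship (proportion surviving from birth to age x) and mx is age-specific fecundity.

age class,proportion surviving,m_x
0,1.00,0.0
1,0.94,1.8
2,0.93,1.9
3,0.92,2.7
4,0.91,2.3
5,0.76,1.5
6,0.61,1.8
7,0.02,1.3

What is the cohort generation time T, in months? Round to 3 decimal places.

3.254

lx·mx: 0, 1.692, 1.767, 2.484, 2.093, 1.14, 1.098, 0.026 → R0 = 10.3
x·lx·mx: 0, 1.692, 3.534, 7.452, 8.372, 5.7, 6.588, 0.182 → Σ = 33.52
T = 33.52 / 10.3 = 3.254369… → 3.254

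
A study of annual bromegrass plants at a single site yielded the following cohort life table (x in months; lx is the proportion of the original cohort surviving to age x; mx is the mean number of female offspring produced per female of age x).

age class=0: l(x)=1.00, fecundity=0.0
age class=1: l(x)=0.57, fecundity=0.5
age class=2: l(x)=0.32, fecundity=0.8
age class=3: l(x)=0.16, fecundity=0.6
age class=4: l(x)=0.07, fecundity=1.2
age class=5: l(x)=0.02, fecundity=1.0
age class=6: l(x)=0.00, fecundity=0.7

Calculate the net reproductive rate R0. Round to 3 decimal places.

0.741

lx·mx by age: 0, 0.285, 0.256, 0.096, 0.084, 0.02, 0
R0 = Σ lx·mx = 0.741 → 0.741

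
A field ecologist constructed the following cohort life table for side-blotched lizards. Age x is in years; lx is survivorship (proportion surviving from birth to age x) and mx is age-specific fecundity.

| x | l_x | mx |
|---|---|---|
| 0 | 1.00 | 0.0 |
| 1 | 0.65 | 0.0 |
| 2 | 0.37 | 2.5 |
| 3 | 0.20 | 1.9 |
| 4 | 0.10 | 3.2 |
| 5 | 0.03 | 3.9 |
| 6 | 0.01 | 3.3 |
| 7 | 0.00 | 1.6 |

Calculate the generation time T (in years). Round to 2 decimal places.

2.85

lx·mx: 0, 0, 0.925, 0.38, 0.32, 0.117, 0.033, 0 → R0 = 1.775
x·lx·mx: 0, 0, 1.85, 1.14, 1.28, 0.585, 0.198, 0 → Σ = 5.053
T = 5.053 / 1.775 = 2.846761… → 2.85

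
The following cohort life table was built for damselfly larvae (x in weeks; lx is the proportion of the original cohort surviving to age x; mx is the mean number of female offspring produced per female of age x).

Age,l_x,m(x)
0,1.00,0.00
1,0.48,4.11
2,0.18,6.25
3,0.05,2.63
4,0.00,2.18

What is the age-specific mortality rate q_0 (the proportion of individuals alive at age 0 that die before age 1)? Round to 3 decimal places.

0.520

q_0 = (l_0 − l_1) / l_0 = (1 − 0.48) / 1
     = 0.52 / 1 = 0.52 → 0.520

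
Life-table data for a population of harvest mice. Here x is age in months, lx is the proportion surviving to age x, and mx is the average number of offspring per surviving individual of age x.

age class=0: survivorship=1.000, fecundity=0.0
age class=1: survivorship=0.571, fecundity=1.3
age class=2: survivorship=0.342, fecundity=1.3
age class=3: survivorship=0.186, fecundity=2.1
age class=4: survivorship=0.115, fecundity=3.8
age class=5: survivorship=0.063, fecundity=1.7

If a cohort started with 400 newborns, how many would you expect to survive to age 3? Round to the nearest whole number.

74

Expected survivors = N0 · l_3 = 400 × 0.186 = 74.4 → 74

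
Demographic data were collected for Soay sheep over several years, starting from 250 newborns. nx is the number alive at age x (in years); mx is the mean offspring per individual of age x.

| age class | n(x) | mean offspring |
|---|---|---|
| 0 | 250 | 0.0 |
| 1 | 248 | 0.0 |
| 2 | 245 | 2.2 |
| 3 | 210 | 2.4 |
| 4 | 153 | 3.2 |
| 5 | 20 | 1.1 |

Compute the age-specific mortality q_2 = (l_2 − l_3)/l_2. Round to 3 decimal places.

0.143

lx = nx/n0 = nx/250: 1, 0.992, 0.98, 0.84, 0.612, 0.08
q_2 = (l_2 − l_3) / l_2 = (0.98 − 0.84) / 0.98
     = 0.14 / 0.98 = 0.142857… → 0.143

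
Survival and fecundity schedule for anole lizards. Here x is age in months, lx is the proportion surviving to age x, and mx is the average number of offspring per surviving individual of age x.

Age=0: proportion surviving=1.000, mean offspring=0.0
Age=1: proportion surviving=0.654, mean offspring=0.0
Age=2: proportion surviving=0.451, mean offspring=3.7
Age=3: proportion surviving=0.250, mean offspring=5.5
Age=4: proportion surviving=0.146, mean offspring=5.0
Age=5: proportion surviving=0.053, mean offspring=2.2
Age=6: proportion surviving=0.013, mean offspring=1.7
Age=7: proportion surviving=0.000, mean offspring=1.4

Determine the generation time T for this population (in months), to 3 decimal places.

2.837

lx·mx: 0, 0, 1.6687, 1.375, 0.73, 0.1166, 0.0221, 0 → R0 = 3.9124
x·lx·mx: 0, 0, 3.3374, 4.125, 2.92, 0.583, 0.1326, 0 → Σ = 11.098
T = 11.098 / 3.9124 = 2.836622… → 2.837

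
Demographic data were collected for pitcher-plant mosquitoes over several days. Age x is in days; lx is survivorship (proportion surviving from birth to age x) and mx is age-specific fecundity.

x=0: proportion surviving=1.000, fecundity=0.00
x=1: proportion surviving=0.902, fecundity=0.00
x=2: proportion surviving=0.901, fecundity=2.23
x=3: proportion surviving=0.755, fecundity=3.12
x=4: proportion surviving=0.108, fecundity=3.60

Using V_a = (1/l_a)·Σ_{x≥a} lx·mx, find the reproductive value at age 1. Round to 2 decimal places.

5.27

lx·mx for x ≥ 1: 0, 2.00923, 2.3556, 0.3888 → sum = 4.75363
V_1 = 4.75363 / l_1 = 4.75363 / 0.902 = 5.2701… → 5.27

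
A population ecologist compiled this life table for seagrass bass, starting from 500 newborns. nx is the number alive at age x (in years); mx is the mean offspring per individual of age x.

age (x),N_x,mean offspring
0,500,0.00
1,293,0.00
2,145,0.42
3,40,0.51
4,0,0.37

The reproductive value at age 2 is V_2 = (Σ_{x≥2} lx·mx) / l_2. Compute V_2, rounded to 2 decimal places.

lx = nx/n0 = nx/500: 1, 0.586, 0.29, 0.08, 0
lx·mx for x ≥ 2: 0.1218, 0.0408, 0 → sum = 0.1626
V_2 = 0.1626 / l_2 = 0.1626 / 0.29 = 0.56069… → 0.56

0.56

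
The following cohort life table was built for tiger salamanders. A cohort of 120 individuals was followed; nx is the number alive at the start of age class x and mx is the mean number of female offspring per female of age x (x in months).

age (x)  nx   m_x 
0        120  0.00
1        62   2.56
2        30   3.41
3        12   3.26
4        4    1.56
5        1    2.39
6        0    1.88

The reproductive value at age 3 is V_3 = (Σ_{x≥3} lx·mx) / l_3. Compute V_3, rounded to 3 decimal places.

3.979

lx = nx/n0 = nx/120: 1, 0.51667…, 0.25, 0.1, 0.03333…, 0.00833…, 0
lx·mx for x ≥ 3: 0.326, 0.052…, 0.019917…, 0 → sum = 0.397917…
V_3 = 0.397917… / l_3 = 0.397917… / 0.1 = 3.979167… → 3.979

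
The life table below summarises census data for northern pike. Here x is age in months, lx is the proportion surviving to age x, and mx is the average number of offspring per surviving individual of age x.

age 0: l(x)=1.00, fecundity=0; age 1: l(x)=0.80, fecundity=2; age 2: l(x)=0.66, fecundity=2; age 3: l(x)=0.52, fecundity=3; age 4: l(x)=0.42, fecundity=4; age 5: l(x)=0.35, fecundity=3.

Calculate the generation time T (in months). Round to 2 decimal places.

2.90

lx·mx: 0, 1.6, 1.32, 1.56, 1.68, 1.05 → R0 = 7.21
x·lx·mx: 0, 1.6, 2.64, 4.68, 6.72, 5.25 → Σ = 20.89
T = 20.89 / 7.21 = 2.897365… → 2.90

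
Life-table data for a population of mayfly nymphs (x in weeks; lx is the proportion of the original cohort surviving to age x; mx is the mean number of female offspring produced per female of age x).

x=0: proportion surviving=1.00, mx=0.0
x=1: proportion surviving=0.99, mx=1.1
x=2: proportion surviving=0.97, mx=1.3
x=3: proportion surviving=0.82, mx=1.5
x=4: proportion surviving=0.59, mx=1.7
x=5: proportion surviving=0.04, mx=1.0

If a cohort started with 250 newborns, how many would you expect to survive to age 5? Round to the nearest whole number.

10

Expected survivors = N0 · l_5 = 250 × 0.04 = 10 → 10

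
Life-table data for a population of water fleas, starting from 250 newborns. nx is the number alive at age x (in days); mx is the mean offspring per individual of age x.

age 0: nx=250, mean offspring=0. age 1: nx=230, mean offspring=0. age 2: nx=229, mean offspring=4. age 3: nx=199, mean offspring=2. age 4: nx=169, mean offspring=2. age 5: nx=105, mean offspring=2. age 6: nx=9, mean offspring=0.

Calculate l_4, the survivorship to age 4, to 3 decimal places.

l_4 = n_4/n_0 = 169/250 = 0.676 → 0.676

0.676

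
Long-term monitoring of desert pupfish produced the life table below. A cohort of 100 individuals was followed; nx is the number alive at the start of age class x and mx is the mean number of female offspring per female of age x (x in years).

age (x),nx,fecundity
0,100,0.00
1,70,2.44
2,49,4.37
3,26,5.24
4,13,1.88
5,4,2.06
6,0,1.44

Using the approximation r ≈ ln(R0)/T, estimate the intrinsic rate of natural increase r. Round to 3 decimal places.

0.827

lx = nx/n0 = nx/100: 1, 0.7, 0.49, 0.26, 0.13, 0.04, 0
R0 = Σ lx·mx = 0 + 1.708 + 2.1413 + 1.3624 + 0.2444 + 0.0824 + 0 = 5.5385
Σ x·lx·mx = 11.4674; T = 11.4674/5.5385 = 2.07049…
r ≈ ln(R0)/T = ln(5.5385)/2.07049… = 0.82672… → 0.827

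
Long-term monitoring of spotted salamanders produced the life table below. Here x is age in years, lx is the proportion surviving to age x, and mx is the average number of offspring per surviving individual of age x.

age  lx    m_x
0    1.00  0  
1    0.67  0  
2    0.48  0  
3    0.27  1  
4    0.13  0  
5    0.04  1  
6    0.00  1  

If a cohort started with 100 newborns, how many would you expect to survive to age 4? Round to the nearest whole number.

Expected survivors = N0 · l_4 = 100 × 0.13 = 13 → 13

13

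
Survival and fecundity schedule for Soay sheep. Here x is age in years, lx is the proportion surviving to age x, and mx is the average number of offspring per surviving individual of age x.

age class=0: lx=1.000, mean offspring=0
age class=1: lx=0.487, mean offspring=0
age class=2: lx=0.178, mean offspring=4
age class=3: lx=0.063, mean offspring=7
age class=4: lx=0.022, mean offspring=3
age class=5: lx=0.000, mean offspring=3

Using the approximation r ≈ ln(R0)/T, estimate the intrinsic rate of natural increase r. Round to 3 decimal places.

0.080

R0 = Σ lx·mx = 0 + 0 + 0.712 + 0.441 + 0.066 + 0 = 1.219
Σ x·lx·mx = 3.011; T = 3.011/1.219 = 2.47006…
r ≈ ln(R0)/T = ln(1.219)/2.47006… = 0.08017… → 0.080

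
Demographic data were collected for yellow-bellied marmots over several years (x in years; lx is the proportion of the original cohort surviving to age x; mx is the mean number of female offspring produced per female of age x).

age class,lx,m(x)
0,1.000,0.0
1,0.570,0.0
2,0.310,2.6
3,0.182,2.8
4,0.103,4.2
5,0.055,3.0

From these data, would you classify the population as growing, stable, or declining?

growing

R0 = Σ lx·mx = 0 + 0 + 0.806 + 0.5096 + 0.4326 + 0.165 = 1.9132
R0 > 1, so the population is growing.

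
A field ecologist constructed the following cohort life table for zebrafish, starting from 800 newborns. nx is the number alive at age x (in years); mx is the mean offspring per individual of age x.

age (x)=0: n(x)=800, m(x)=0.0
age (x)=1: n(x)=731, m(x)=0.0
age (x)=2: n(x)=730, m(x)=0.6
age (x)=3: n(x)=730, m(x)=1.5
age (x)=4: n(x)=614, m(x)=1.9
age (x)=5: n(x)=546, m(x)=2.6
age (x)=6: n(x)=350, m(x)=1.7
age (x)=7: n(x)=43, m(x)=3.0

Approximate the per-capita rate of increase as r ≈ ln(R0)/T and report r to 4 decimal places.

lx = nx/n0 = nx/800: 1, 0.91375, 0.9125, 0.9125, 0.7675, 0.6825, 0.4375, 0.05375
R0 = Σ lx·mx = 0 + 0 + 0.5475 + 1.36875 + 1.45825 + 1.7745 + 0.74375 + 0.16125… = 6.054
Σ x·lx·mx = 25.498; T = 25.498/6.054 = 4.21176…
r ≈ ln(R0)/T = ln(6.054)/4.21176… = 0.427545… → 0.4275

0.4275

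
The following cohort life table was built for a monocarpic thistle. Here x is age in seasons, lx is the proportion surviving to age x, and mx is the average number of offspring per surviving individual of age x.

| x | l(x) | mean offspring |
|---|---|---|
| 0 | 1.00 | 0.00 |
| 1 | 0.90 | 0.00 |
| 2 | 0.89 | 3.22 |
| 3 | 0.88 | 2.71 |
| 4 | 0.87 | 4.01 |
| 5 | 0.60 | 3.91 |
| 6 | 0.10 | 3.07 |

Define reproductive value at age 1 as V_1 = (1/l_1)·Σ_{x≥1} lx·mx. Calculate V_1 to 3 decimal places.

12.658

lx·mx for x ≥ 1: 0, 2.8658, 2.3848, 3.4887, 2.346, 0.307 → sum = 11.3923
V_1 = 11.3923 / l_1 = 11.3923 / 0.9 = 12.658111… → 12.658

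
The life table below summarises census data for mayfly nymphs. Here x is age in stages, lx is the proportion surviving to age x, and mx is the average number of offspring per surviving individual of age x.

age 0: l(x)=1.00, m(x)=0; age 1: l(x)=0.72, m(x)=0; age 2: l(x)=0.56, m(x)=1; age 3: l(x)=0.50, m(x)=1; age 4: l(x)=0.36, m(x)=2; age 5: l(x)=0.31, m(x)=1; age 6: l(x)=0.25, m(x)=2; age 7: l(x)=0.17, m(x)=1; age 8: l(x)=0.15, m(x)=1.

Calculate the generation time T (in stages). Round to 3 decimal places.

lx·mx: 0, 0, 0.56, 0.5, 0.72, 0.31, 0.5, 0.17, 0.15 → R0 = 2.91
x·lx·mx: 0, 0, 1.12, 1.5, 2.88, 1.55, 3, 1.19, 1.2 → Σ = 12.44
T = 12.44 / 2.91 = 4.274914… → 4.275

4.275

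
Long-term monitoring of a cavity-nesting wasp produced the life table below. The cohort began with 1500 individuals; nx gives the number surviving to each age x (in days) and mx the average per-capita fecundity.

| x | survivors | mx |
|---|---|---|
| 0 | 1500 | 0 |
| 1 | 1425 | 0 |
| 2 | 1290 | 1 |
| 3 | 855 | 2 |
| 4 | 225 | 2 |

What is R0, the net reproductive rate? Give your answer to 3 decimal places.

2.300

lx = nx/n0 = nx/1500: 1, 0.95, 0.86, 0.57, 0.15
lx·mx by age: 0, 0, 0.86, 1.14, 0.3
R0 = Σ lx·mx = 2.3 → 2.300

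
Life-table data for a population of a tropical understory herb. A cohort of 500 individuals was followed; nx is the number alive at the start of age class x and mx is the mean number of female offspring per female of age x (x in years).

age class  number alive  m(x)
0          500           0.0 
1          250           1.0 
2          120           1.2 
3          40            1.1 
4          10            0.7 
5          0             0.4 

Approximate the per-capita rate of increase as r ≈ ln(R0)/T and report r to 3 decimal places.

-0.074

lx = nx/n0 = nx/500: 1, 0.5, 0.24, 0.08, 0.02, 0
R0 = Σ lx·mx = 0 + 0.5 + 0.288 + 0.088 + 0.014 + 0 = 0.89
Σ x·lx·mx = 1.396; T = 1.396/0.89 = 1.56854…
r ≈ ln(R0)/T = ln(0.89)/1.56854… = -0.07429… → -0.074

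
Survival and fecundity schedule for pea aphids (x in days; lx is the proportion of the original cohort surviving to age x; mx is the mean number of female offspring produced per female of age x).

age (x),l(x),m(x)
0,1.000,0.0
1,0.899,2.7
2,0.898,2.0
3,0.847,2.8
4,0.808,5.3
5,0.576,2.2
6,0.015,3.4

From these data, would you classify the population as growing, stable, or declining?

growing

R0 = Σ lx·mx = 0 + 2.4273 + 1.796 + 2.3716 + 4.2824 + 1.2672 + 0.051 = 12.1955
R0 > 1, so the population is growing.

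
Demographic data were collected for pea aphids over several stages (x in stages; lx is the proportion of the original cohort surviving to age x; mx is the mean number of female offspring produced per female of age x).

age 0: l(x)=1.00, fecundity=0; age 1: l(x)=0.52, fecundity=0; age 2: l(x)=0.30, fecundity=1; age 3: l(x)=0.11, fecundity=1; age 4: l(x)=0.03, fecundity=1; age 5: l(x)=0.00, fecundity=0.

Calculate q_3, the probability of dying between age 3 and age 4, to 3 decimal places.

q_3 = (l_3 − l_4) / l_3 = (0.11 − 0.03) / 0.11
     = 0.08 / 0.11 = 0.727273… → 0.727

0.727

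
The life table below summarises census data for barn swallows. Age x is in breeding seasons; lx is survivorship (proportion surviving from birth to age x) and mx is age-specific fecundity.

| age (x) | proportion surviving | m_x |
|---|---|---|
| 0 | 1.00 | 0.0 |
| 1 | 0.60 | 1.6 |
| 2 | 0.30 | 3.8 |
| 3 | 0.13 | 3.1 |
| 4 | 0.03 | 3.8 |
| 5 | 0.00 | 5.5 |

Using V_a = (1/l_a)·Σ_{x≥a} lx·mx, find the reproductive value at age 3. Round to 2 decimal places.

3.98

lx·mx for x ≥ 3: 0.403, 0.114, 0 → sum = 0.517
V_3 = 0.517 / l_3 = 0.517 / 0.13 = 3.976923… → 3.98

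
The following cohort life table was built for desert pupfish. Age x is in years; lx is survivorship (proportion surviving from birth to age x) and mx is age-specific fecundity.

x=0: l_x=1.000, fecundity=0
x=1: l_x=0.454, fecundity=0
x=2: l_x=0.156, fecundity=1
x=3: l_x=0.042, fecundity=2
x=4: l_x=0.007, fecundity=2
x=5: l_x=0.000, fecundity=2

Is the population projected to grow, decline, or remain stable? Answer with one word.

R0 = Σ lx·mx = 0 + 0 + 0.156 + 0.084 + 0.014 + 0 = 0.254
R0 < 1, so the population is declining.

declining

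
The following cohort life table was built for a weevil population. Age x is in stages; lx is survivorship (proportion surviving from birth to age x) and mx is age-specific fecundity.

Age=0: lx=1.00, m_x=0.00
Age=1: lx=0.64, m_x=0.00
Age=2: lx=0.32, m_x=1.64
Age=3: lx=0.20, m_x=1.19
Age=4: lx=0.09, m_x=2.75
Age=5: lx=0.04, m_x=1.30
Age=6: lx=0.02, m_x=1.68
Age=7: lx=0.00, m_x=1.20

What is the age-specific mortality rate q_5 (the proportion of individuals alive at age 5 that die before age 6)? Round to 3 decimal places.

0.500

q_5 = (l_5 − l_6) / l_5 = (0.04 − 0.02) / 0.04
     = 0.02 / 0.04 = 0.5 → 0.500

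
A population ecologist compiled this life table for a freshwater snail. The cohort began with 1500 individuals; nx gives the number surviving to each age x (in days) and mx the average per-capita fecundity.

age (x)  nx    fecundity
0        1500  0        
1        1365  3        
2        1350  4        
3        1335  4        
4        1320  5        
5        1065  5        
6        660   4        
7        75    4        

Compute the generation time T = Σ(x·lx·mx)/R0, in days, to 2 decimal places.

3.43

lx = nx/n0 = nx/1500: 1, 0.91, 0.9, 0.89, 0.88, 0.71, 0.44, 0.05
lx·mx: 0, 2.73, 3.6, 3.56, 4.4, 3.55, 1.76, 0.2 → R0 = 19.8
x·lx·mx: 0, 2.73, 7.2, 10.68, 17.6, 17.75, 10.56, 1.4 → Σ = 67.92
T = 67.92 / 19.8 = 3.430303… → 3.43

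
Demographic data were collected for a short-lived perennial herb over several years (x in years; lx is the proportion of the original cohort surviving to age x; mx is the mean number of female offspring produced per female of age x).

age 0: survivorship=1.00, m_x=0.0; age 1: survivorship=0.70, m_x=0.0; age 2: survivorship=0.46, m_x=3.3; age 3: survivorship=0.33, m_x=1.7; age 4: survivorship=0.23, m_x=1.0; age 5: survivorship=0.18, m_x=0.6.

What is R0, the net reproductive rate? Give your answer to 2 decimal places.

lx·mx by age: 0, 0, 1.518, 0.561, 0.23, 0.108
R0 = Σ lx·mx = 2.417 → 2.42

2.42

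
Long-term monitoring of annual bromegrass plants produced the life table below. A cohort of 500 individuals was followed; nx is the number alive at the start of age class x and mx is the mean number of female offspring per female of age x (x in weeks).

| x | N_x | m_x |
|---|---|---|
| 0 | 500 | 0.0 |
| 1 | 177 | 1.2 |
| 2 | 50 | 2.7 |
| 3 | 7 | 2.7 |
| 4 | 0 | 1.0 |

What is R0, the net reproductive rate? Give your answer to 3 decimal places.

0.733

lx = nx/n0 = nx/500: 1, 0.354, 0.1, 0.014, 0
lx·mx by age: 0, 0.4248, 0.27, 0.0378, 0
R0 = Σ lx·mx = 0.7326 → 0.733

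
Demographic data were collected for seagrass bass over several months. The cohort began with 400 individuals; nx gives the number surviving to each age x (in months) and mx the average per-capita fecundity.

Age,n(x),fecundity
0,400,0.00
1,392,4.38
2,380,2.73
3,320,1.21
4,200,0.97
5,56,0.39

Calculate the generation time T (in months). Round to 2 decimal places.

1.74

lx = nx/n0 = nx/400: 1, 0.98, 0.95, 0.8, 0.5, 0.14
lx·mx: 0, 4.2924, 2.5935, 0.968, 0.485, 0.0546 → R0 = 8.3935
x·lx·mx: 0, 4.2924, 5.187, 2.904, 1.94, 0.273 → Σ = 14.5964
T = 14.5964 / 8.3935 = 1.739012… → 1.74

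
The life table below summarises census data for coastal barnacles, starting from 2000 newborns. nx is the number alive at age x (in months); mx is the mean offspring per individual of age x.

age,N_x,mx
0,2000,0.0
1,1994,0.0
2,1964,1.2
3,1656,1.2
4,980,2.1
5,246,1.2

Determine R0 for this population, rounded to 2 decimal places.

3.35

lx = nx/n0 = nx/2000: 1, 0.997, 0.982, 0.828, 0.49, 0.123
lx·mx by age: 0, 0, 1.1784, 0.9936, 1.029, 0.1476
R0 = Σ lx·mx = 3.3486 → 3.35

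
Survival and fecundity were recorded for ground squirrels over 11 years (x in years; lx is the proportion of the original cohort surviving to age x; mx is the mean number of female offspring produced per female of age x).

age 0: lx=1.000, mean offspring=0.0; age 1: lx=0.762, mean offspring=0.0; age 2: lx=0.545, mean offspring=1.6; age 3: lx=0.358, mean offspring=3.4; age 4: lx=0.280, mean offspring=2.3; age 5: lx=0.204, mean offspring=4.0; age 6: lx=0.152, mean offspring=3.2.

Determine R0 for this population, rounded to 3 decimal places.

lx·mx by age: 0, 0, 0.872, 1.2172, 0.644, 0.816, 0.4864
R0 = Σ lx·mx = 4.0356 → 4.036

4.036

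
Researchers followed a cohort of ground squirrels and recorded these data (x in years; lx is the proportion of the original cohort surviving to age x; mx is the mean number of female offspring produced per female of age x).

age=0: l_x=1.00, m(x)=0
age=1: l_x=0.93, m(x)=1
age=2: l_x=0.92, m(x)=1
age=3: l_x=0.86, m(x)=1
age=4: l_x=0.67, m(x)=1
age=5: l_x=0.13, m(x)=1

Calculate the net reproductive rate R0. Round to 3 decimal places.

lx·mx by age: 0, 0.93, 0.92, 0.86, 0.67, 0.13
R0 = Σ lx·mx = 3.51 → 3.510

3.510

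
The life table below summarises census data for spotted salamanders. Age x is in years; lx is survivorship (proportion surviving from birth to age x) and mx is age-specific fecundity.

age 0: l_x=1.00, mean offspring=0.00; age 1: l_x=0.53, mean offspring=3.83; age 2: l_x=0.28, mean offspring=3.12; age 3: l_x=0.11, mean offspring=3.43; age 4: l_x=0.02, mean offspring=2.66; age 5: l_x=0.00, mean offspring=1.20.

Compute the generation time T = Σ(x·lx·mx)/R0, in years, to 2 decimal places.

1.54

lx·mx: 0, 2.0299, 0.8736, 0.3773, 0.0532, 0 → R0 = 3.334
x·lx·mx: 0, 2.0299, 1.7472, 1.1319, 0.2128, 0 → Σ = 5.1218
T = 5.1218 / 3.334 = 1.536233… → 1.54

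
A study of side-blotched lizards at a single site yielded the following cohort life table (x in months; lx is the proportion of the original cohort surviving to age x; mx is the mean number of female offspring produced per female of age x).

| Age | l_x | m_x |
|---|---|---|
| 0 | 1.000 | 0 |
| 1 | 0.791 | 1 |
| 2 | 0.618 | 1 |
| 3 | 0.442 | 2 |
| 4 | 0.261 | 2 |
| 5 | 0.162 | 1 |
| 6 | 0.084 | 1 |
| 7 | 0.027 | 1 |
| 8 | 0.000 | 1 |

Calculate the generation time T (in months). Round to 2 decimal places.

lx·mx: 0, 0.791, 0.618, 0.884, 0.522, 0.162, 0.084, 0.027, 0 → R0 = 3.088
x·lx·mx: 0, 0.791, 1.236, 2.652, 2.088, 0.81, 0.504, 0.189, 0 → Σ = 8.27
T = 8.27 / 3.088 = 2.678109… → 2.68

2.68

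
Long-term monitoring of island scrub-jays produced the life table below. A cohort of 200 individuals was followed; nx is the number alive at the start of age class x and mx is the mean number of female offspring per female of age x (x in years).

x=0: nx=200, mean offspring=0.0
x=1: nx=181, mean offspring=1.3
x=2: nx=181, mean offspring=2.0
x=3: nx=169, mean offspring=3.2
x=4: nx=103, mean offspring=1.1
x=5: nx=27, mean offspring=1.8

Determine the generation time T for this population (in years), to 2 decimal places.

2.52

lx = nx/n0 = nx/200: 1, 0.905, 0.905, 0.845, 0.515, 0.135
lx·mx: 0, 1.1765, 1.81, 2.704, 0.5665, 0.243 → R0 = 6.5
x·lx·mx: 0, 1.1765, 3.62, 8.112, 2.266, 1.215 → Σ = 16.3895
T = 16.3895 / 6.5 = 2.521462… → 2.52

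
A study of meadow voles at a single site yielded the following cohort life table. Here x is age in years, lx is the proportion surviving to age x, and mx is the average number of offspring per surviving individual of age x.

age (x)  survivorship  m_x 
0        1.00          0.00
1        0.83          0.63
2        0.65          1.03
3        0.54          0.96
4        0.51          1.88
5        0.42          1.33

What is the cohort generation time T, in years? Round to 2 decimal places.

3.11

lx·mx: 0, 0.5229, 0.6695, 0.5184, 0.9588, 0.5586 → R0 = 3.2282
x·lx·mx: 0, 0.5229, 1.339, 1.5552, 3.8352, 2.793 → Σ = 10.0453
T = 10.0453 / 3.2282 = 3.111734… → 3.11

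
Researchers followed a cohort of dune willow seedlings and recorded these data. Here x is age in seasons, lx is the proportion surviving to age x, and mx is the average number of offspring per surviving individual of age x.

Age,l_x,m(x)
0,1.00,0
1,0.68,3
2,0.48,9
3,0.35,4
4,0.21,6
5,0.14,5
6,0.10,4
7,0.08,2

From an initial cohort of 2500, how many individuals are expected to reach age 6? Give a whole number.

250

Expected survivors = N0 · l_6 = 2500 × 0.10 = 250 → 250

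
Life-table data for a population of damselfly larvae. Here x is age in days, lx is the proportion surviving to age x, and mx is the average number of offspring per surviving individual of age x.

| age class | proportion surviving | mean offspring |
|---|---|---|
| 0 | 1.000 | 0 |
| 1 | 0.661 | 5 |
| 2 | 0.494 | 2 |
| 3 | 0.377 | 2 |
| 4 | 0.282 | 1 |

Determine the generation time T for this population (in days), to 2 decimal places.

lx·mx: 0, 3.305, 0.988, 0.754, 0.282 → R0 = 5.329
x·lx·mx: 0, 3.305, 1.976, 2.262, 1.128 → Σ = 8.671
T = 8.671 / 5.329 = 1.627135… → 1.63

1.63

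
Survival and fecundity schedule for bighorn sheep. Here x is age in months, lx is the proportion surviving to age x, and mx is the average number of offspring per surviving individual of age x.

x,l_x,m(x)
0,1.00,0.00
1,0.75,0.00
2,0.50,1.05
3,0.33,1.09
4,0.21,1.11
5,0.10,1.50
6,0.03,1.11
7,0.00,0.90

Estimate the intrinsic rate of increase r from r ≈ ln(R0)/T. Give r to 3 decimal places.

R0 = Σ lx·mx = 0 + 0 + 0.525 + 0.3597 + 0.2331 + 0.15 + 0.0333 + 0 = 1.3011
Σ x·lx·mx = 4.0113; T = 4.0113/1.3011 = 3.08301…
r ≈ ln(R0)/T = ln(1.3011)/3.08301… = 0.08537… → 0.085

0.085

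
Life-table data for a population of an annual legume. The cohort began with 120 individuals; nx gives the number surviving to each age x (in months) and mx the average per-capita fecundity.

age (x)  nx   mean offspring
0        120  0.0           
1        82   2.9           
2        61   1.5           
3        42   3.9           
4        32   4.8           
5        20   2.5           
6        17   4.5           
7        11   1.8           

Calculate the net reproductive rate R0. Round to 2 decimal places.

6.61

lx = nx/n0 = nx/120: 1, 0.68333…, 0.50833…, 0.35, 0.26667…, 0.16667…, 0.14167…, 0.09167…
lx·mx by age: 0, 1.981667…, 0.7625…, 1.365, 1.28…, 0.416667…, 0.6375…, 0.165…
R0 = Σ lx·mx = 6.608333… → 6.61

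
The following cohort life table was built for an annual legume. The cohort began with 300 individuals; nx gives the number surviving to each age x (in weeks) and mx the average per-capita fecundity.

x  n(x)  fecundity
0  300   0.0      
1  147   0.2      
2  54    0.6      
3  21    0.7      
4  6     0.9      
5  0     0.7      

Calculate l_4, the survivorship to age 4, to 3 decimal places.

l_4 = n_4/n_0 = 6/300 = 0.02 → 0.020

0.020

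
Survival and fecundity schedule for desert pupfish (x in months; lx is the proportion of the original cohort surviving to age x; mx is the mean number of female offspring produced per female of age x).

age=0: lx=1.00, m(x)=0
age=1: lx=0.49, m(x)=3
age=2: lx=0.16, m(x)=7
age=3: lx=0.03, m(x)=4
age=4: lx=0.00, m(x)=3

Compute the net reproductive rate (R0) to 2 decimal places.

lx·mx by age: 0, 1.47, 1.12, 0.12, 0
R0 = Σ lx·mx = 2.71 → 2.71

2.71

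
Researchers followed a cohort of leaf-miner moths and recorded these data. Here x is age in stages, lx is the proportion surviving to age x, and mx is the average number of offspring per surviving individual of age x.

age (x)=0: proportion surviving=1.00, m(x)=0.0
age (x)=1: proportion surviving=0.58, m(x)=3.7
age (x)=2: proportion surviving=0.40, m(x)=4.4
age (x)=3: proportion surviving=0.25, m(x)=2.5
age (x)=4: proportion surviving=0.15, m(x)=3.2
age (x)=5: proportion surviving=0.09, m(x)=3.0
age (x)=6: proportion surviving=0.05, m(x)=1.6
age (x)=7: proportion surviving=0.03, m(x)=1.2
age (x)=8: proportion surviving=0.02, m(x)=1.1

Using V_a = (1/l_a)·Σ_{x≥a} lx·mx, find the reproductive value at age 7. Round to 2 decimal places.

lx·mx for x ≥ 7: 0.036, 0.022 → sum = 0.058
V_7 = 0.058 / l_7 = 0.058 / 0.03 = 1.933333… → 1.93

1.93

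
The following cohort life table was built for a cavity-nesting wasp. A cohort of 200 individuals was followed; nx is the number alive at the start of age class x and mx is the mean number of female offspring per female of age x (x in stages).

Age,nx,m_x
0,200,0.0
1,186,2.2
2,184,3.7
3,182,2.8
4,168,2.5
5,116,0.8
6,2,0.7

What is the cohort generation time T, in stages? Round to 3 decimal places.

lx = nx/n0 = nx/200: 1, 0.93, 0.92, 0.91, 0.84, 0.58, 0.01
lx·mx: 0, 2.046, 3.404, 2.548, 2.1, 0.464, 0.007 → R0 = 10.569
x·lx·mx: 0, 2.046, 6.808, 7.644, 8.4, 2.32, 0.042 → Σ = 27.26
T = 27.26 / 10.569 = 2.579241… → 2.579

2.579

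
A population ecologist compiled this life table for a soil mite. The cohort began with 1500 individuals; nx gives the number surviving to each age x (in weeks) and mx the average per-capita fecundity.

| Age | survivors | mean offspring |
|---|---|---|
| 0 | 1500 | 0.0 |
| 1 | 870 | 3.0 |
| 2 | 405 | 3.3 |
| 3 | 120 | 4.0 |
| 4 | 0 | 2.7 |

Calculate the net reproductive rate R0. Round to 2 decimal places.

lx = nx/n0 = nx/1500: 1, 0.58, 0.27, 0.08, 0
lx·mx by age: 0, 1.74, 0.891, 0.32, 0
R0 = Σ lx·mx = 2.951 → 2.95

2.95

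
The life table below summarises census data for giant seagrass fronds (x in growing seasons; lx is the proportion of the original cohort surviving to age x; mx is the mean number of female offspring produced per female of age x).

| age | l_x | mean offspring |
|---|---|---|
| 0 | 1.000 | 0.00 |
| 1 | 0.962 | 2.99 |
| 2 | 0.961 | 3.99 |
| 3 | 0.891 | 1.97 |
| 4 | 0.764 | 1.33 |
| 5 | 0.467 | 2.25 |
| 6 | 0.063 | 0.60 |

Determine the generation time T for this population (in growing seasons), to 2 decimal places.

lx·mx: 0, 2.87638, 3.83439, 1.75527, 1.01612, 1.05075, 0.0378 → R0 = 10.57071
x·lx·mx: 0, 2.87638, 7.66878, 5.26581, 4.06448, 5.25375, 0.2268 → Σ = 25.356
T = 25.356 / 10.57071 = 2.398704… → 2.40

2.40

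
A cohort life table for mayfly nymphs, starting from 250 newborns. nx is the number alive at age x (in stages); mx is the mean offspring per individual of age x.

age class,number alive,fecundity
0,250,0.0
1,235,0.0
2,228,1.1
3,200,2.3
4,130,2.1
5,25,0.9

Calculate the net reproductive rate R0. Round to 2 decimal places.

lx = nx/n0 = nx/250: 1, 0.94, 0.912, 0.8, 0.52, 0.1
lx·mx by age: 0, 0, 1.0032, 1.84, 1.092, 0.09
R0 = Σ lx·mx = 4.0252 → 4.03

4.03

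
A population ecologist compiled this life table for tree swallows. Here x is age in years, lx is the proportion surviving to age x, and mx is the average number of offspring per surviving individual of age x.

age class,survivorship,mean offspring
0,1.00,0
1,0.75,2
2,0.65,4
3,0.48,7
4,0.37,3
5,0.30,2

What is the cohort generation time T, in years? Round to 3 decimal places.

lx·mx: 0, 1.5, 2.6, 3.36, 1.11, 0.6 → R0 = 9.17
x·lx·mx: 0, 1.5, 5.2, 10.08, 4.44, 3 → Σ = 24.22
T = 24.22 / 9.17 = 2.641221… → 2.641

2.641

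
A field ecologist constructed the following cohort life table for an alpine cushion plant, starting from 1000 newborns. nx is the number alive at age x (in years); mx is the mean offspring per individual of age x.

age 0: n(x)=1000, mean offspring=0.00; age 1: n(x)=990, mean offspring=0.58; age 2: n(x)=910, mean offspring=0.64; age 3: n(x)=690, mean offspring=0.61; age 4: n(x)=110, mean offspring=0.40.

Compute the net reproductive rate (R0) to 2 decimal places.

1.62

lx = nx/n0 = nx/1000: 1, 0.99, 0.91, 0.69, 0.11
lx·mx by age: 0, 0.5742, 0.5824, 0.4209, 0.044
R0 = Σ lx·mx = 1.6215 → 1.62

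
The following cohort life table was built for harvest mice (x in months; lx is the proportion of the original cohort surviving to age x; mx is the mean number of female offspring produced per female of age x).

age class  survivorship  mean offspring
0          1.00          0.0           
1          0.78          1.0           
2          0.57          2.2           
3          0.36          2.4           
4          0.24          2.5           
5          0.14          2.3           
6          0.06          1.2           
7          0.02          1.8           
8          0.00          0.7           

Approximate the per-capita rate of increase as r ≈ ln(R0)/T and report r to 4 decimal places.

0.5082

R0 = Σ lx·mx = 0 + 0.78 + 1.254 + 0.864 + 0.6 + 0.322 + 0.072 + 0.036 + 0 = 3.928
Σ x·lx·mx = 10.574; T = 10.574/3.928 = 2.69196…
r ≈ ln(R0)/T = ln(3.928)/2.69196… = 0.508229… → 0.5082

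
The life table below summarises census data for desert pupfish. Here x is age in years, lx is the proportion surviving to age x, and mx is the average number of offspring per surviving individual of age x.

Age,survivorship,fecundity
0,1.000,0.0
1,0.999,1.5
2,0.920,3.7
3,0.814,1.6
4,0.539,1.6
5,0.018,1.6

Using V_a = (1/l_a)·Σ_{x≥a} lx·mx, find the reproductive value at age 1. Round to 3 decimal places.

7.103

lx·mx for x ≥ 1: 1.4985, 3.404, 1.3024, 0.8624, 0.0288 → sum = 7.0961
V_1 = 7.0961 / l_1 = 7.0961 / 0.999 = 7.103203… → 7.103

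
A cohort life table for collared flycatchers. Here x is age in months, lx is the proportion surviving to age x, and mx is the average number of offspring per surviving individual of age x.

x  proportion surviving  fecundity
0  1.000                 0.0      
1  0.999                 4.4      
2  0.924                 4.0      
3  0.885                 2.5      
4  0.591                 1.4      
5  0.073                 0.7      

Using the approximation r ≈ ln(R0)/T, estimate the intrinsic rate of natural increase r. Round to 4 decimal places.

1.2278

R0 = Σ lx·mx = 0 + 4.3956 + 3.696 + 2.2125 + 0.8274 + 0.0511 = 11.1826
Σ x·lx·mx = 21.9902; T = 21.9902/11.1826 = 1.96647…
r ≈ ln(R0)/T = ln(11.1826)/1.96647… = 1.227766… → 1.2278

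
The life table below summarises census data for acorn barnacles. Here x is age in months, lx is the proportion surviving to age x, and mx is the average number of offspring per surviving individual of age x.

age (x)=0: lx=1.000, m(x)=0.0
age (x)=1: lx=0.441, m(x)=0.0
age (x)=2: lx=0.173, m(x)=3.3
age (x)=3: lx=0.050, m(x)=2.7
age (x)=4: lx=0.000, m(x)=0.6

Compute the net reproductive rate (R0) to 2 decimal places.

0.71

lx·mx by age: 0, 0, 0.5709, 0.135, 0
R0 = Σ lx·mx = 0.7059 → 0.71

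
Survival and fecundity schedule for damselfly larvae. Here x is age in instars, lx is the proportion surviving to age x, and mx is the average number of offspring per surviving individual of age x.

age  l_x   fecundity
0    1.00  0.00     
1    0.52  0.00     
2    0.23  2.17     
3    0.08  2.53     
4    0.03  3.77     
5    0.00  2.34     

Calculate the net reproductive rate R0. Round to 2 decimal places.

0.81

lx·mx by age: 0, 0, 0.4991, 0.2024, 0.1131, 0
R0 = Σ lx·mx = 0.8146 → 0.81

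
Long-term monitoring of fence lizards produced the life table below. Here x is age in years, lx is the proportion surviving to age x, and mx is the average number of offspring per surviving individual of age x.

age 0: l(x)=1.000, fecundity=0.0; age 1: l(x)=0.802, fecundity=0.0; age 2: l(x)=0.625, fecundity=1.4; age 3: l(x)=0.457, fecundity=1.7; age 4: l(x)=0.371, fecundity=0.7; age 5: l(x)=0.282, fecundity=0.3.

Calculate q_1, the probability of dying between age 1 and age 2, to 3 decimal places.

q_1 = (l_1 − l_2) / l_1 = (0.802 − 0.625) / 0.802
     = 0.177 / 0.802 = 0.220698… → 0.221

0.221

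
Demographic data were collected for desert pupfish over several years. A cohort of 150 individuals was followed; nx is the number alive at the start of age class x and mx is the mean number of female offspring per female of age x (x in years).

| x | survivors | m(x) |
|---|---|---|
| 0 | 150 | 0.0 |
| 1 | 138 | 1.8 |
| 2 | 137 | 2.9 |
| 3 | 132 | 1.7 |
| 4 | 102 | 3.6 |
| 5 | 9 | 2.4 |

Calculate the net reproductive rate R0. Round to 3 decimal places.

8.393

lx = nx/n0 = nx/150: 1, 0.92, 0.91333…, 0.88, 0.68, 0.06
lx·mx by age: 0, 1.656, 2.648667…, 1.496, 2.448, 0.144
R0 = Σ lx·mx = 8.392667… → 8.393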